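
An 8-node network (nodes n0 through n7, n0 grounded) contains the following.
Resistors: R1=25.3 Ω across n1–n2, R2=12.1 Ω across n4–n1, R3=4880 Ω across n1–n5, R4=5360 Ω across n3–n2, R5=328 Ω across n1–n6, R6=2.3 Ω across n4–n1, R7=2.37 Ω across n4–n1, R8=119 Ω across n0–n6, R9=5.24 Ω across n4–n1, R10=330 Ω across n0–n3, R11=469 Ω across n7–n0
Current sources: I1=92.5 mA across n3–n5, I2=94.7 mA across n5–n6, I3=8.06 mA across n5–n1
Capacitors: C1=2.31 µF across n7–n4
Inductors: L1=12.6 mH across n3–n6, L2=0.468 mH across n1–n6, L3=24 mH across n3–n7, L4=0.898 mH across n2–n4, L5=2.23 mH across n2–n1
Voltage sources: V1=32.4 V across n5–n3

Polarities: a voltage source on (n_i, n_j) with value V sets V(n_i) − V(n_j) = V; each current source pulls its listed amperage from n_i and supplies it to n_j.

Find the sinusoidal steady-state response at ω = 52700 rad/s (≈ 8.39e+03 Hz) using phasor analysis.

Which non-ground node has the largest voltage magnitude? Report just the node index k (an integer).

MNA unknowns: 7 node voltages V₁..V_7 plus 1 source current (V1)
R1: Y=0.03953+0.000j on G[1,2]
I1: z[3]−=0.0925, z[5]+=0.0925
C1: Y=0.000+0.1217j on G[7,4]
R2: Y=0.08264+0.000j on G[4,1]
L1: Y=0.000-0.001506j on G[3,6]
R3: Y=0.0002049+0.000j on G[1,5]
R4: Y=0.0001866+0.000j on G[3,2]
L2: Y=0.000-0.04055j on G[1,6]
R5: Y=0.003049+0.000j on G[1,6]
L3: Y=0.000-0.0007906j on G[3,7]
R6: Y=0.4348+0.000j on G[4,1]
R7: Y=0.4219+0.000j on G[4,1]
R8: Y=0.008403+0.000j on G[0,6]
R9: Y=0.1908+0.000j on G[4,1]
L4: Y=0.000-0.02113j on G[2,4]
L5: Y=0.000-0.008509j on G[2,1]
I2: z[5]−=0.0947, z[6]+=0.0947
I3: z[5]−=0.00806, z[1]+=0.00806
R10: Y=0.003030+0.000j on G[0,3]
R11: Y=0.002132+0.000j on G[7,0]
V1: row V5−V3=32.4, i_V1 at 5,3
solve → V1=5.153+3.944j, V2=5.122+3.844j, V3=-18.20-15.28j, V4=5.127+3.952j, V5=14.20-15.28j, V6=5.243+4.453j, V7=5.206+4.170j
aux → i_V1=-0.01211+0.003940j

3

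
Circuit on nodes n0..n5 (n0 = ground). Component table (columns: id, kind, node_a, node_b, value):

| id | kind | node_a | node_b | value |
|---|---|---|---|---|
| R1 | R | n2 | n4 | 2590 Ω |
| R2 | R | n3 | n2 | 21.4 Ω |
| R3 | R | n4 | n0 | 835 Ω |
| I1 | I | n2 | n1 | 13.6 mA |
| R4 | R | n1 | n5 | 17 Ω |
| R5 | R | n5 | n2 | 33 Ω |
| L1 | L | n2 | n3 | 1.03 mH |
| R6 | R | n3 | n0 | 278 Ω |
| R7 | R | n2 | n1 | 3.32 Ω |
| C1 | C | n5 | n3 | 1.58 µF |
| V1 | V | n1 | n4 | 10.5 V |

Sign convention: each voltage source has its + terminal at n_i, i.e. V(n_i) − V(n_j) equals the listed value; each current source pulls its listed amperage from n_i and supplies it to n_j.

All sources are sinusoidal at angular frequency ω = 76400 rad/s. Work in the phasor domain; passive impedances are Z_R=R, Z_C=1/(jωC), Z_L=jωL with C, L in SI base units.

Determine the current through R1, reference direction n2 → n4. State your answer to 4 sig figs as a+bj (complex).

Element admittances at ω=76400 rad/s:
  Y(R1) = 0.0003861+0.000j S between n2,n4
  Y(R2) = 0.04673+0.000j S between n3,n2
  Y(R3) = 0.001198+0.000j S between n4,n0
  I1: injects 0.0136 A into n1 (from n2)
  Y(R4) = 0.05882+0.000j S between n1,n5
  Y(R5) = 0.03030+0.000j S between n5,n2
  Y(L1) = 0.000-0.01271j S between n2,n3
  Y(R6) = 0.003597+0.000j S between n3,n0
  Y(R7) = 0.3012+0.000j S between n2,n1
  Y(C1) = 0.000+0.1207j S between n5,n3
  V1: constraint V(n1)−V(n4) = 10.5
Assemble and solve the 6×6 MNA system:
  V(n1)=2.715-0.02737j  V(n2)=2.646-0.02293j  V(n3)=2.592+0.009113j  V(n4)=-7.785-0.02737j  V(n5)=2.610-0.05069j
  i(V1)=-0.01335-3.449e-05j

0.004027+1.714e-06j A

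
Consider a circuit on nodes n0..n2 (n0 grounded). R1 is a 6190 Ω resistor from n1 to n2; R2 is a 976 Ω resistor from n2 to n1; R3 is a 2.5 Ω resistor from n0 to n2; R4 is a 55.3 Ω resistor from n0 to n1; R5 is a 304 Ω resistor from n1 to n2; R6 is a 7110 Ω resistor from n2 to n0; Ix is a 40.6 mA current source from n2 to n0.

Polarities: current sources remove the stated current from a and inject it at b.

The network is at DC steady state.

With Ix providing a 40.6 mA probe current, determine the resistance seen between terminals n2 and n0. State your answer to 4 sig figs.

Apply KCL at each of the 2 non-ground nodes and solve the resulting linear system.
Node n1: branches {R1, R2, R4, R5} → V_1 = -0.01995
Node n2: branches {R1, R2, R3, R5, R6, Ix} → V_2 = -0.1006

R_eq = 2.477 Ω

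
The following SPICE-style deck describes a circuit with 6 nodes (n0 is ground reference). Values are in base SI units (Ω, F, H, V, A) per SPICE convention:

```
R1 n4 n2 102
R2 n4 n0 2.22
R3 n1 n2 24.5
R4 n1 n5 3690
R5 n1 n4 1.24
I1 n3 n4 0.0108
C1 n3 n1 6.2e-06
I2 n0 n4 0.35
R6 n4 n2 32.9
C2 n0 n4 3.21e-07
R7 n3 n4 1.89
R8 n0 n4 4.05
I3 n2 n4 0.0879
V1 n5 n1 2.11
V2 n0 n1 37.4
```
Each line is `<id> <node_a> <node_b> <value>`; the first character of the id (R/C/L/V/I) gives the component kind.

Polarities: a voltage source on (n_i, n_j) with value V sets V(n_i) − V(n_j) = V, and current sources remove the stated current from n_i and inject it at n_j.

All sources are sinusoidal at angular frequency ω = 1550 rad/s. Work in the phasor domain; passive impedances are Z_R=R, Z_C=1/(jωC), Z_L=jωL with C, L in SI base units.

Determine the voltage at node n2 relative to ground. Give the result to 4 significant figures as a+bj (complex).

-29.87-0.05101j V

MNA unknowns: 5 node voltages V₁..V_5 plus 2 source currents (V1, V2)
R1: Y=0.009804+0.000j on G[4,2]
R2: Y=0.4505+0.000j on G[4,0]
R3: Y=0.04082+0.000j on G[1,2]
R4: Y=0.0002710+0.000j on G[1,5]
R5: Y=0.8065+0.000j on G[1,4]
I1: z[3]−=0.0108, z[4]+=0.0108
C1: Y=0.000+0.009610j on G[3,1]
I2: z[0]−=0.35, z[4]+=0.35
R6: Y=0.03040+0.000j on G[4,2]
C2: Y=0.000+0.0004975j on G[0,4]
R7: Y=0.5291+0.000j on G[3,4]
R8: Y=0.2469+0.000j on G[0,4]
I3: z[2]−=0.0879, z[4]+=0.0879
V1: row V5−V1=2.11, i_V1 at 5,1
V2: row V0−V1=37.4, i_V2 at 0,1
solve → V1=-37.40+0.000j, V2=-29.87-0.05101j, V3=-20.06-0.4178j, V4=-20.03-0.1028j, V5=-35.29+0.000j
aux → i_V1=-0.0005718+0.000j, i_V2=-14.32-0.08166j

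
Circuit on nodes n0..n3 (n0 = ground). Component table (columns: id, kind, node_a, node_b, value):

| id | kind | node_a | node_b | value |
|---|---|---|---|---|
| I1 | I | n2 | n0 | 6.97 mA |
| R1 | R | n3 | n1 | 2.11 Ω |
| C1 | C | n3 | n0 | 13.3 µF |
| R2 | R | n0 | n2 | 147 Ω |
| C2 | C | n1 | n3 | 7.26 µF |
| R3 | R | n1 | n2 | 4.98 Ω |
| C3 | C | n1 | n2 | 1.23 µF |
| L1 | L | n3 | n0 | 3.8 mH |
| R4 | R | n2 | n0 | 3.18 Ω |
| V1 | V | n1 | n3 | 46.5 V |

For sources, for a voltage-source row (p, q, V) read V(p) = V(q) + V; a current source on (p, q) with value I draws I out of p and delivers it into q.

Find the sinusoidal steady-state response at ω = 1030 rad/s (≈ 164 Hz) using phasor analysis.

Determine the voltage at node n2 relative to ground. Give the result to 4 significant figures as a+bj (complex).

Apply KCL at each of the 3 non-ground nodes and solve the resulting linear system.
Node n1: branches {R1, C2, R3, C3, V1} → V_1 = 36.91-18.91j
Node n2: branches {I1, R2, R3, C3, R4} → V_2 = 14.21-7.219j
Node n3: branches {R1, C1, C2, L1, V1} → V_3 = -9.591-18.91j
Source currents: i(V1)=-26.61+1.971j

14.21-7.219j V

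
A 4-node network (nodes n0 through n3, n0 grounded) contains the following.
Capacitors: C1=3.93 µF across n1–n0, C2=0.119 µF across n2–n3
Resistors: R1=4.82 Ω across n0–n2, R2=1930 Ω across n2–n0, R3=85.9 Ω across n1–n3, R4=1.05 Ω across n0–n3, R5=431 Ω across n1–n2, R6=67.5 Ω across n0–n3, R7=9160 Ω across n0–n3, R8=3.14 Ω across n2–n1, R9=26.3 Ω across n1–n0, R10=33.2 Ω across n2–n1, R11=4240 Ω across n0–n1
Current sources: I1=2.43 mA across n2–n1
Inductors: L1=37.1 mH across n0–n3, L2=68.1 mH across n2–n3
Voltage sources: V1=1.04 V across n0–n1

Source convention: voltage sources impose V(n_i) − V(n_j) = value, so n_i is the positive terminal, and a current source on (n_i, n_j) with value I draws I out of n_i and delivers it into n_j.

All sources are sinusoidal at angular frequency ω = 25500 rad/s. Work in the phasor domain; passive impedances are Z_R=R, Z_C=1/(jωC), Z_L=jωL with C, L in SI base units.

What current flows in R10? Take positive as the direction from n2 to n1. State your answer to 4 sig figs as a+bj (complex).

0.01153+8.545e-05j A

MNA unknowns: 3 node voltages V₁..V_3 plus 1 source current (V1)
C1: Y=0.000+0.1002j on G[1,0]
R1: Y=0.2075+0.000j on G[0,2]
R2: Y=0.0005181+0.000j on G[2,0]
R3: Y=0.01164+0.000j on G[1,3]
R4: Y=0.9524+0.000j on G[0,3]
R5: Y=0.002320+0.000j on G[1,2]
R6: Y=0.01481+0.000j on G[0,3]
R7: Y=0.0001092+0.000j on G[0,3]
I1: z[2]−=0.00243, z[1]+=0.00243
L1: Y=0.000-0.001057j on G[0,3]
R8: Y=0.3185+0.000j on G[2,1]
R9: Y=0.03802+0.000j on G[1,0]
R10: Y=0.03012+0.000j on G[2,1]
R11: Y=0.0002358+0.000j on G[0,1]
L2: Y=0.000-0.0005759j on G[2,3]
C2: Y=0.000+0.003034j on G[2,3]
V1: row V0−V1=1.04, i_V1 at 0,1
solve → V1=-1.040+0.000j, V2=-0.6573+0.002837j, V3=-0.01238-0.001633j
aux → i_V1=-0.1885-0.1052j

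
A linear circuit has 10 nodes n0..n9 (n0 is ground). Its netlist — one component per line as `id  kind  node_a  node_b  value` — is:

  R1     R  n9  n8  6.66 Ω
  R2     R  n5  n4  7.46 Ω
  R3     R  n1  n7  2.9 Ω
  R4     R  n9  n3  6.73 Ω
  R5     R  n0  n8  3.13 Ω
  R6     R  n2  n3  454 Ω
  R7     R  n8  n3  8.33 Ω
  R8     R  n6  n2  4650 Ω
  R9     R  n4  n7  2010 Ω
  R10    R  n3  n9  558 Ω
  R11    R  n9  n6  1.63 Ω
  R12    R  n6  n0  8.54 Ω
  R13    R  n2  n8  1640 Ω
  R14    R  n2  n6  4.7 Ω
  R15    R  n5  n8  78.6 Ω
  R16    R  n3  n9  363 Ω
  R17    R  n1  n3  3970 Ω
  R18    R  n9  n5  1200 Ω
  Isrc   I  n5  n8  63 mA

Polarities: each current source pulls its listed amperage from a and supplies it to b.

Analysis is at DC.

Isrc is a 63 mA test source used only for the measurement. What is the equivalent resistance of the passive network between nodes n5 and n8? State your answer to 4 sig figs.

R_eq = 72.89 Ω

Apply KCL at each of the 9 non-ground nodes and solve the resulting linear system.
Node n1: branches {R3, R17} → V_1 = -3.043
Node n2: branches {R6, R8, R13, R14} → V_2 = -0.009227
Node n3: branches {R4, R6, R7, R10, R16, R17} → V_3 = -0.007524
Node n4: branches {R2, R9} → V_4 = -4.583
Node n5: branches {R2, R15, R18, Isrc} → V_5 = -4.588
Node n6: branches {R8, R11, R12, R14} → V_6 = -0.009281
Node n7: branches {R3, R9} → V_7 = -3.046
Node n8: branches {R1, R5, R7, R13, R15, Isrc} → V_8 = 0.003402
Node n9: branches {R1, R4, R10, R11, R16, R18} → V_9 = -0.01107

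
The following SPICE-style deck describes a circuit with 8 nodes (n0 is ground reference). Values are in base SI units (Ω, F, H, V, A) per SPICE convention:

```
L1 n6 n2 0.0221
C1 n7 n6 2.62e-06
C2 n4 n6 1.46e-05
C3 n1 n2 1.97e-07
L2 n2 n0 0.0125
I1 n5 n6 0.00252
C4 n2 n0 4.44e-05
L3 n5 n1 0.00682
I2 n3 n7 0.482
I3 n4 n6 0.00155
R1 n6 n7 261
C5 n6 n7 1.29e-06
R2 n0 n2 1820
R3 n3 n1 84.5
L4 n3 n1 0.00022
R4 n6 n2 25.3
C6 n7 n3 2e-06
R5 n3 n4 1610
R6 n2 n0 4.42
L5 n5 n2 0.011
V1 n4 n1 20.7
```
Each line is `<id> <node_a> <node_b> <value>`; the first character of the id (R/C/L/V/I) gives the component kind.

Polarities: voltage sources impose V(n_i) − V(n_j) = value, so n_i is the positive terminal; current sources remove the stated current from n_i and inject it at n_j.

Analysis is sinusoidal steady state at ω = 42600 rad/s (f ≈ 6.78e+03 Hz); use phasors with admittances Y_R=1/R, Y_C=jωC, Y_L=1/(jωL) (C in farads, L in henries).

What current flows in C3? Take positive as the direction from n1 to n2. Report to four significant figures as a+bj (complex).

Apply KCL at each of the 7 non-ground nodes and solve the resulting linear system.
Node n1: branches {C3, L3, R3, L4, V1} → V_1 = -16.63+3.444j
Node n2: branches {L1, C3, L2, C4, R2, R4, R6, L5} → V_2 = 0.000+0.000j
Node n3: branches {I2, R3, L4, C6, R5} → V_3 = -36.04+2.994j
Node n4: branches {C2, I3, R5, V1} → V_4 = 4.071+3.444j
Node n5: branches {I1, L3, L5} → V_5 = -10.26+1.674j
Node n6: branches {L1, C1, C2, I1, I3, R1, C5, R4} → V_6 = 0.5605+2.991j
Node n7: branches {C1, I2, R1, C5, C6} → V_7 = -11.79+0.8897j
Source currents: i(V1)=0.2550-2.184j

-0.02890-0.1396j A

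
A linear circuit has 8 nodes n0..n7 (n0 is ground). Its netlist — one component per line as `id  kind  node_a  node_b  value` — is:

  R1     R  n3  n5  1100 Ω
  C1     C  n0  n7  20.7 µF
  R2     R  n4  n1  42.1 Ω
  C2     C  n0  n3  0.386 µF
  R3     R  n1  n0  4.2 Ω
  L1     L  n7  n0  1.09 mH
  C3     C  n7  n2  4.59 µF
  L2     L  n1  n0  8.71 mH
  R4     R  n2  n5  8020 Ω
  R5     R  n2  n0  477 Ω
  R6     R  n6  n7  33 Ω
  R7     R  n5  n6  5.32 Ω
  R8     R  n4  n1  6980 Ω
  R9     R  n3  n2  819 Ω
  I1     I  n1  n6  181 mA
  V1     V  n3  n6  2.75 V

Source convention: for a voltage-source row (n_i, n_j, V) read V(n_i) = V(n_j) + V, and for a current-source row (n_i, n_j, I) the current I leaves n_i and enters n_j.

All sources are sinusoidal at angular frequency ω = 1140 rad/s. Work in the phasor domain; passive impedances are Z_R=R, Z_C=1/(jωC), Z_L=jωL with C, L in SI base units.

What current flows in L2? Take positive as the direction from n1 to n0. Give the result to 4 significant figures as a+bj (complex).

Element admittances at ω=1140 rad/s:
  Y(R1) = 0.0009091+0.000j S between n3,n5
  Y(C1) = 0.000+0.02360j S between n0,n7
  Y(R2) = 0.02375+0.000j S between n4,n1
  Y(C2) = 0.000+0.0004400j S between n0,n3
  Y(R3) = 0.2381+0.000j S between n1,n0
  Y(L1) = 0.000-0.8048j S between n7,n0
  Y(C3) = 0.000+0.005233j S between n7,n2
  Y(L2) = 0.000-0.1007j S between n1,n0
  Y(R4) = 0.0001247+0.000j S between n2,n5
  Y(R5) = 0.002096+0.000j S between n2,n0
  Y(R6) = 0.03030+0.000j S between n6,n7
  Y(R7) = 0.1880+0.000j S between n5,n6
  Y(R8) = 0.0001433+0.000j S between n4,n1
  Y(R9) = 0.001221+0.000j S between n3,n2
  I1: injects 0.181 A into n6 (from n1)
  V1: constraint V(n3)−V(n6) = 2.75
Assemble and solve the 8×8 MNA system:
  V(n1)=-0.6448-0.2728j  V(n2)=0.8662-1.296j  V(n3)=8.402+0.04773j  V(n4)=-0.6448-0.2728j  V(n5)=5.662+0.04684j  V(n6)=5.652+0.04773j  V(n7)=0.001254+0.2294j
  i(V1)=-0.01167-0.005339j

-0.02747+0.06494j A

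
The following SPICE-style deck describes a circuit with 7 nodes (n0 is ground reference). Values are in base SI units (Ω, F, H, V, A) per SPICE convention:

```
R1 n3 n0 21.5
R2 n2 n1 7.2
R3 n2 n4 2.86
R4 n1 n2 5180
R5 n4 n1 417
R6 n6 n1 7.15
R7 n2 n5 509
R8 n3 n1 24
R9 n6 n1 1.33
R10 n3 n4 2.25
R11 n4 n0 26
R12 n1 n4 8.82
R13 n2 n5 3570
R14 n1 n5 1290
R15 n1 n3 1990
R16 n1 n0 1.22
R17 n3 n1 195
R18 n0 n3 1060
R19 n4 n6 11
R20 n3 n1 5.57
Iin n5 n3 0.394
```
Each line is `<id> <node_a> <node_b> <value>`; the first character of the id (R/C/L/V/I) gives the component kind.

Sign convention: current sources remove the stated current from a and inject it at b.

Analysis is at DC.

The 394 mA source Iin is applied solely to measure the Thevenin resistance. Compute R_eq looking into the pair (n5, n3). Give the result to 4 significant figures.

Element admittances at DC:
  Y(R1) = 0.04651 S between n3,n0
  Y(R2) = 0.1389 S between n2,n1
  Y(R3) = 0.3497 S between n2,n4
  Y(R4) = 0.0001931 S between n1,n2
  Y(R5) = 0.002398 S between n4,n1
  Y(R6) = 0.1399 S between n6,n1
  Y(R7) = 0.001965 S between n2,n5
  Y(R8) = 0.04167 S between n3,n1
  Y(R9) = 0.7519 S between n6,n1
  Y(R10) = 0.4444 S between n3,n4
  Y(R11) = 0.03846 S between n4,n0
  Y(R12) = 0.1134 S between n1,n4
  Y(R13) = 0.0002801 S between n2,n5
  Y(R14) = 0.0007752 S between n1,n5
  Y(R15) = 0.0005025 S between n1,n3
  Y(R16) = 0.8197 S between n1,n0
  Y(R17) = 0.005128 S between n3,n1
  Y(R18) = 0.0009434 S between n0,n3
  Y(R19) = 0.09091 S between n4,n6
  Y(R20) = 0.1795 S between n3,n1
  Iin: injects 0.394 A into n3 (from n5)
Assemble and solve the 6×6 MNA system:
  V(n1)=-0.03427  V(n2)=-0.5810  V(n3)=0.5610  V(n4)=0.03821  V(n5)=-130.9  V(n6)=-0.02757

R_eq = 333.7 Ω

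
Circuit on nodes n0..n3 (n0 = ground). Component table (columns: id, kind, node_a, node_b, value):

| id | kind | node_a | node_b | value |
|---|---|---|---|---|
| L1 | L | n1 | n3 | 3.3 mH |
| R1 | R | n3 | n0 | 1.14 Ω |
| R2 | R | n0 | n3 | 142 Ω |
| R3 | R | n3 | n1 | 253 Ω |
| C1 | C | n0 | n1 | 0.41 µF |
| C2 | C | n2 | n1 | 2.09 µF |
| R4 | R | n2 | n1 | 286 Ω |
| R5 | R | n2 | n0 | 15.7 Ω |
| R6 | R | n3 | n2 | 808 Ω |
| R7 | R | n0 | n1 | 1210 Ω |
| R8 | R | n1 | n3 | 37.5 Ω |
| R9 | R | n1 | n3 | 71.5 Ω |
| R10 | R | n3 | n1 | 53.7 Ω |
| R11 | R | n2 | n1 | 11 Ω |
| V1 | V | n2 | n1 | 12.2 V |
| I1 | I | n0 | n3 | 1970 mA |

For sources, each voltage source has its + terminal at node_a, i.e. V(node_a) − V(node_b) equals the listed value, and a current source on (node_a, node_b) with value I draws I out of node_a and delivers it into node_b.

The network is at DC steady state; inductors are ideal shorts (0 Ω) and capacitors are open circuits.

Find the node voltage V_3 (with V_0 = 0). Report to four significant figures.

1.257 V

Element admittances at DC:
  L1: short n1↔n3 (DC inductor)
  Y(R1) = 0.8772 S between n3,n0
  Y(R2) = 0.007042 S between n0,n3
  Y(R3) = 0.003953 S between n3,n1
  Y(C1) = 0.000 S between n0,n1
  Y(C2) = 0.000 S between n2,n1
  Y(R4) = 0.003497 S between n2,n1
  Y(R5) = 0.06369 S between n2,n0
  Y(R6) = 0.001238 S between n3,n2
  Y(R7) = 0.0008264 S between n0,n1
  Y(R8) = 0.02667 S between n1,n3
  Y(R9) = 0.01399 S between n1,n3
  Y(R10) = 0.01862 S between n3,n1
  Y(R11) = 0.09091 S between n2,n1
  V1: constraint V(n2)−V(n1) = 12.2
  I1: injects 1.97 A into n3 (from n0)
Assemble and solve the 5×5 MNA system:
  V(n1)=1.257  V(n2)=13.46  V(n3)=1.257
  i(L1)=-0.8733  i(V1)=-2.024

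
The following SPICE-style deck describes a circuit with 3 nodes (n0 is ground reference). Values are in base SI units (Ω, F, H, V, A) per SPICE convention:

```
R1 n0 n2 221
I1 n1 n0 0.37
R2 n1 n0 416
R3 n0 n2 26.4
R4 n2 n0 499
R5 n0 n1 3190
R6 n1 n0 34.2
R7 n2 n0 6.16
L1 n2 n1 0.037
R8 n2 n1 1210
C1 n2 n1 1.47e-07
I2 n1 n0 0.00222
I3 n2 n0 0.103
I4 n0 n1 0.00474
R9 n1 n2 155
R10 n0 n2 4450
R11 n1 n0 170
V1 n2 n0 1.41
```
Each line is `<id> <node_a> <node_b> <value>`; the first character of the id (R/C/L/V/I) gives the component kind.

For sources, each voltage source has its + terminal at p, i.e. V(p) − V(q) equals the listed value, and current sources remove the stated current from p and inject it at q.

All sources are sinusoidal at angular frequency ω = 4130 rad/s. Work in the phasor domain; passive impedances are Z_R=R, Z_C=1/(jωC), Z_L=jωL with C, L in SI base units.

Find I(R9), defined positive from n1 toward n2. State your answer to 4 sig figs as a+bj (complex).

-0.05915-0.007784j A

Element admittances at ω=4130 rad/s:
  Y(R1) = 0.004525+0.000j S between n0,n2
  I1: injects 0.37 A into n0 (from n1)
  Y(R2) = 0.002404+0.000j S between n1,n0
  Y(R3) = 0.03788+0.000j S between n0,n2
  Y(R4) = 0.002004+0.000j S between n2,n0
  Y(R5) = 0.0003135+0.000j S between n0,n1
  Y(R6) = 0.02924+0.000j S between n1,n0
  Y(R7) = 0.1623+0.000j S between n2,n0
  Y(L1) = 0.000-0.006544j S between n2,n1
  Y(R8) = 0.0008264+0.000j S between n2,n1
  Y(C1) = 0.000+0.0006071j S between n2,n1
  I2: injects 0.00222 A into n0 (from n1)
  I3: injects 0.103 A into n0 (from n2)
  I4: injects 0.00474 A into n1 (from n0)
  Y(R9) = 0.006452+0.000j S between n1,n2
  Y(R10) = 0.0002247+0.000j S between n0,n2
  Y(R11) = 0.005882+0.000j S between n1,n0
  V1: constraint V(n2)−V(n0) = 1.41
Assemble and solve the 3×3 MNA system:
  V(n1)=-7.759-1.207j  V(n2)=1.410+0.000j
  i(V1)=-0.4687+0.04565j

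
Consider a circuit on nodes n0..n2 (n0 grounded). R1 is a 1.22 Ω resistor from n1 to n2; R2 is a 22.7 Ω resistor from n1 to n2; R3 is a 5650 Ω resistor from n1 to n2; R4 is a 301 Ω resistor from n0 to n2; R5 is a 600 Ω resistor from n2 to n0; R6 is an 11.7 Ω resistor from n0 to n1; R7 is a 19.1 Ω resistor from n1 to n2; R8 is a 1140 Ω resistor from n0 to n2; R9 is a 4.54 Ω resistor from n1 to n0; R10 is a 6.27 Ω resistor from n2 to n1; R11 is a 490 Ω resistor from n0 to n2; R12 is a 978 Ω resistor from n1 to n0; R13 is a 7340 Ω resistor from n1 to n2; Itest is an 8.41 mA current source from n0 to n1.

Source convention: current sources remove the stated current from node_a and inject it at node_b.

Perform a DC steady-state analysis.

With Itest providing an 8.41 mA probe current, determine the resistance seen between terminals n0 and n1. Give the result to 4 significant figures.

R_eq = 3.179 Ω

Apply KCL at each of the 2 non-ground nodes and solve the resulting linear system.
Node n1: branches {R1, R2, R3, R6, R7, R9, R10, R12, R13, Itest} → V_1 = 0.02673
Node n2: branches {R1, R2, R3, R4, R5, R7, R8, R10, R11, R13} → V_2 = 0.02654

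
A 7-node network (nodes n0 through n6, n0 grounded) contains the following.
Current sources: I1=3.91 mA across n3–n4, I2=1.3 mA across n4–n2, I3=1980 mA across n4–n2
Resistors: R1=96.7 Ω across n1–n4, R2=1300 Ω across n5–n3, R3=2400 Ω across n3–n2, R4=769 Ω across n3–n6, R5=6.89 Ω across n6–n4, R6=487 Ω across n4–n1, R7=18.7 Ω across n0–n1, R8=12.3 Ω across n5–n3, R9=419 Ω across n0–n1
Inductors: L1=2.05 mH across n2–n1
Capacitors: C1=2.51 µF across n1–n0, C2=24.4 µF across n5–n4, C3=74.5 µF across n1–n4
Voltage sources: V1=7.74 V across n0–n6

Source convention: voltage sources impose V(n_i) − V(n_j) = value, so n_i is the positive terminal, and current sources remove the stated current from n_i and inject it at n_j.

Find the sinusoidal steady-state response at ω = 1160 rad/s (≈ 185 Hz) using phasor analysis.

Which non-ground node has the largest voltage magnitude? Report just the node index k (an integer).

Element admittances at ω=1160 rad/s:
  I1: injects 0.00391 A into n4 (from n3)
  Y(R1) = 0.01034+0.000j S between n1,n4
  I2: injects 0.0013 A into n2 (from n4)
  Y(L1) = 0.000-0.4205j S between n2,n1
  Y(R2) = 0.0007692+0.000j S between n5,n3
  Y(C1) = 0.000+0.002912j S between n1,n0
  Y(R3) = 0.0004167+0.000j S between n3,n2
  Y(C2) = 0.000+0.02830j S between n5,n4
  Y(R4) = 0.001300+0.000j S between n3,n6
  Y(C3) = 0.000+0.08642j S between n1,n4
  Y(R5) = 0.1451+0.000j S between n6,n4
  Y(R6) = 0.002053+0.000j S between n4,n1
  Y(R7) = 0.05348+0.000j S between n0,n1
  I3: injects 1.98 A into n2 (from n4)
  Y(R8) = 0.08130+0.000j S between n5,n3
  Y(R9) = 0.002387+0.000j S between n0,n1
  V1: constraint V(n0)−V(n6) = 7.74
Assemble and solve the 7×7 MNA system:
  V(n1)=2.627-13.82j  V(n2)=2.613-9.116j  V(n3)=-9.408+4.955j  V(n4)=-9.013+5.220j  V(n5)=-9.448+5.105j  V(n6)=-7.740+0.000j
  i(V1)=0.1870-0.7641j

1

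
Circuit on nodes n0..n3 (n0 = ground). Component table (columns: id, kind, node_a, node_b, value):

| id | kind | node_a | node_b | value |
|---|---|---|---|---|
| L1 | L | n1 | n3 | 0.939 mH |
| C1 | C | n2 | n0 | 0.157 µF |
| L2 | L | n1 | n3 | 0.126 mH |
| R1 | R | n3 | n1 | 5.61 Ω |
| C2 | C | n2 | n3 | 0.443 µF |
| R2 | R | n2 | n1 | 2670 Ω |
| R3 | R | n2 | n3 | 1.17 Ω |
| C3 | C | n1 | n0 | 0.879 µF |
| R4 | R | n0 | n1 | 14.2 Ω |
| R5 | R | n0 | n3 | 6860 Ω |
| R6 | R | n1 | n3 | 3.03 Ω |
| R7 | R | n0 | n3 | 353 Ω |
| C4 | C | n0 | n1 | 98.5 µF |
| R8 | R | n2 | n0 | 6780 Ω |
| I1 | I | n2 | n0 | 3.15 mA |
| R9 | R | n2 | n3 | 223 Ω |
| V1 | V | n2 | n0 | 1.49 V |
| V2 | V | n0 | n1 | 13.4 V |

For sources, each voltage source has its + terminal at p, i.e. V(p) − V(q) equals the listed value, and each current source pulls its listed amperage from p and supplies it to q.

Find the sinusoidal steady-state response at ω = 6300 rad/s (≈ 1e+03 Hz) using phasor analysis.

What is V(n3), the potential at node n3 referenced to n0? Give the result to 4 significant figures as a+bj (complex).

Element admittances at ω=6300 rad/s:
  Y(L1) = 0.000-0.1690j S between n1,n3
  Y(C1) = 0.000+0.0009891j S between n2,n0
  Y(L2) = 0.000-1.260j S between n1,n3
  Y(R1) = 0.1783+0.000j S between n3,n1
  Y(C2) = 0.000+0.002791j S between n2,n3
  Y(R2) = 0.0003745+0.000j S between n2,n1
  Y(R3) = 0.8547+0.000j S between n2,n3
  Y(C3) = 0.000+0.005538j S between n1,n0
  Y(R4) = 0.07042+0.000j S between n0,n1
  Y(R5) = 0.0001458+0.000j S between n0,n3
  Y(R6) = 0.3300+0.000j S between n1,n3
  Y(R7) = 0.002833+0.000j S between n0,n3
  Y(C4) = 0.000+0.6205j S between n0,n1
  Y(R8) = 0.0001475+0.000j S between n2,n0
  I1: injects 0.00315 A into n0 (from n2)
  Y(R9) = 0.004484+0.000j S between n2,n3
  V1: constraint V(n2)−V(n0) = 1.49
  V2: constraint V(n0)−V(n1) = 13.4
Assemble and solve the 5×5 MNA system:
  V(n1)=-13.40+0.000j  V(n2)=1.490+0.000j  V(n3)=-8.919+4.693j
  i(V1)=-8.965+4.002j  i(V2)=-9.932-4.373j

-8.919+4.693j V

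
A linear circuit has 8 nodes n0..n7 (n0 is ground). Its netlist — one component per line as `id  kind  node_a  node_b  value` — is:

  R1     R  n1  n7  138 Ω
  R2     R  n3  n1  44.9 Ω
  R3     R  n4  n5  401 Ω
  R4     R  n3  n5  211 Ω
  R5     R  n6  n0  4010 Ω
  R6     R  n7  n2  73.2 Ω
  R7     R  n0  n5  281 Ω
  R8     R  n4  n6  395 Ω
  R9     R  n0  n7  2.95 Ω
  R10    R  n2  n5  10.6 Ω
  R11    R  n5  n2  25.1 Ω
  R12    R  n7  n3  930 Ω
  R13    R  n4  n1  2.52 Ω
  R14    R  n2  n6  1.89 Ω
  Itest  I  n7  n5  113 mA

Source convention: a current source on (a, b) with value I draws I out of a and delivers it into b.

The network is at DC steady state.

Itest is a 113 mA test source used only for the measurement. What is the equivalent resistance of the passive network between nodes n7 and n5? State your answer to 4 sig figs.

Element admittances at DC:
  Y(R1) = 0.007246 S between n1,n7
  Y(R2) = 0.02227 S between n3,n1
  Y(R3) = 0.002494 S between n4,n5
  Y(R4) = 0.004739 S between n3,n5
  Y(R5) = 0.0002494 S between n6,n0
  Y(R6) = 0.01366 S between n7,n2
  Y(R7) = 0.003559 S between n0,n5
  Y(R8) = 0.002532 S between n4,n6
  Y(R9) = 0.3390 S between n0,n7
  Y(R10) = 0.09434 S between n2,n5
  Y(R11) = 0.03984 S between n5,n2
  Y(R12) = 0.001075 S between n7,n3
  Y(R13) = 0.3968 S between n4,n1
  Y(R14) = 0.5291 S between n2,n6
  Itest: injects 0.113 A into n5 (from n7)
Assemble and solve the 7×7 MNA system:
  V(n1)=2.742  V(n2)=4.949  V(n3)=3.101  V(n4)=2.773  V(n5)=5.509  V(n6)=4.936  V(n7)=-0.06147

R_eq = 49.30 Ω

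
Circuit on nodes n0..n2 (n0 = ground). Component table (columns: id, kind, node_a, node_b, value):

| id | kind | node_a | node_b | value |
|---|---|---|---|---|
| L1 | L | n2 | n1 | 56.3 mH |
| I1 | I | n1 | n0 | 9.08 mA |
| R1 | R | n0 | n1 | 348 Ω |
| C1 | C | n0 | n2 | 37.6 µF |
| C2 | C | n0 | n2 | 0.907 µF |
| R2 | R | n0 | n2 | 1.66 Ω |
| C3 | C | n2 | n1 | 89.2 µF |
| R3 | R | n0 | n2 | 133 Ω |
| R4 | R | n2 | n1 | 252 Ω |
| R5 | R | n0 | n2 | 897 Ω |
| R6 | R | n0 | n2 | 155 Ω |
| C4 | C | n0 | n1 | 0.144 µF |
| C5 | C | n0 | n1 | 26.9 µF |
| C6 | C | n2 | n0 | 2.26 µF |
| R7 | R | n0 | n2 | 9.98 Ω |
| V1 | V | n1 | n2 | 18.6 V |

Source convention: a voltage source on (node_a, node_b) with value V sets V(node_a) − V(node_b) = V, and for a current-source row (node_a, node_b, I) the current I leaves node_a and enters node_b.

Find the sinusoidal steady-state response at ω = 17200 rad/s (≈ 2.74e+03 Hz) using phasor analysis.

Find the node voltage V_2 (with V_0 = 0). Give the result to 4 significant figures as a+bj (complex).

-5.393-3.278j V

Element admittances at ω=17200 rad/s:
  Y(L1) = 0.000-0.001033j S between n2,n1
  I1: injects 0.00908 A into n0 (from n1)
  Y(R1) = 0.002874+0.000j S between n0,n1
  Y(C1) = 0.000+0.6467j S between n0,n2
  Y(C2) = 0.000+0.01560j S between n0,n2
  Y(R2) = 0.6024+0.000j S between n0,n2
  Y(C3) = 0.000+1.534j S between n2,n1
  Y(R3) = 0.007519+0.000j S between n0,n2
  Y(R4) = 0.003968+0.000j S between n2,n1
  Y(R5) = 0.001115+0.000j S between n0,n2
  Y(R6) = 0.006452+0.000j S between n0,n2
  Y(C4) = 0.000+0.002477j S between n0,n1
  Y(C5) = 0.000+0.4627j S between n0,n1
  Y(C6) = 0.000+0.03887j S between n2,n0
  Y(R7) = 0.1002+0.000j S between n0,n2
  V1: constraint V(n1)−V(n2) = 18.6
Assemble and solve the 3×3 MNA system:
  V(n1)=13.21-3.278j  V(n2)=-5.393-3.278j
  i(V1)=-1.646-34.65j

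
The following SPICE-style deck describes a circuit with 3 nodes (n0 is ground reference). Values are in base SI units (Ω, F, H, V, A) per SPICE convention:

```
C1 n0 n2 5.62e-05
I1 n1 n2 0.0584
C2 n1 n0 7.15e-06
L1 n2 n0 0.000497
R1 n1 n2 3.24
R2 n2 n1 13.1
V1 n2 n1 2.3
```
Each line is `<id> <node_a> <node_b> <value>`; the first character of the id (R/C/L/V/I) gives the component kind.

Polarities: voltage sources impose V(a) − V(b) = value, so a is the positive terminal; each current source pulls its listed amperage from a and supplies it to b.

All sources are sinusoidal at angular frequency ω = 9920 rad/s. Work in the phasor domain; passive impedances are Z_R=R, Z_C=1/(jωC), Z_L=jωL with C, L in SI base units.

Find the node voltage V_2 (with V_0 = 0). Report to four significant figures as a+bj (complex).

Apply KCL at each of the 2 non-ground nodes and solve the resulting linear system.
Node n1: branches {I1, C2, R1, R2, V1} → V_1 = -1.917+0.000j
Node n2: branches {C1, I1, L1, R1, R2, V1} → V_2 = 0.3833+0.000j
Source currents: i(V1)=-0.8270-0.1359j

0.3833+0.000j V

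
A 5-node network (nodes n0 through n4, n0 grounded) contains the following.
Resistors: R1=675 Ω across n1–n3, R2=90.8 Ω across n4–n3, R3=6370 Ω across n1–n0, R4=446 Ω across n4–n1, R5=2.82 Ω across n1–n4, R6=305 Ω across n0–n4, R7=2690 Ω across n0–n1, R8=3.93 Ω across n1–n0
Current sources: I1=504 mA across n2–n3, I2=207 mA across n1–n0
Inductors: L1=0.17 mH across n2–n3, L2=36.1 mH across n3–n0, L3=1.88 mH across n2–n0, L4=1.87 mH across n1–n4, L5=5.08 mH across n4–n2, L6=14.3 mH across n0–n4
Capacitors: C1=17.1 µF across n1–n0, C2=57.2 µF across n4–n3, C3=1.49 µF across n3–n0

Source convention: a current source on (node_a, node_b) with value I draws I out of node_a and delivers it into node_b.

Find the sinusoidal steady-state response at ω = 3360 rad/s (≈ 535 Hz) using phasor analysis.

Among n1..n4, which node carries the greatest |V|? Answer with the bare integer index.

MNA unknowns: 4 node voltages V₁..V_4
R1: Y=0.001481+0.000j on G[1,3]
R2: Y=0.01101+0.000j on G[4,3]
I1: z[2]−=0.504, z[3]+=0.504
R3: Y=0.0001570+0.000j on G[1,0]
L1: Y=0.000-1.751j on G[2,3]
L2: Y=0.000-0.008244j on G[3,0]
R4: Y=0.002242+0.000j on G[4,1]
L3: Y=0.000-0.1583j on G[2,0]
R5: Y=0.3546+0.000j on G[1,4]
L4: Y=0.000-0.1592j on G[1,4]
C1: Y=0.000+0.05746j on G[1,0]
R6: Y=0.003279+0.000j on G[0,4]
L5: Y=0.000-0.05859j on G[4,2]
C2: Y=0.000+0.1922j on G[4,3]
R7: Y=0.0003717+0.000j on G[0,1]
L6: Y=0.000-0.02081j on G[0,4]
R8: Y=0.2545+0.000j on G[1,0]
C3: Y=0.000+0.005006j on G[3,0]
I2: z[1]−=0.207, z[0]+=0.207
solve → V1=-0.3219+0.1908j, V2=0.2054-0.7564j, V3=0.2339-0.5750j, V4=-0.09007+0.3819j

2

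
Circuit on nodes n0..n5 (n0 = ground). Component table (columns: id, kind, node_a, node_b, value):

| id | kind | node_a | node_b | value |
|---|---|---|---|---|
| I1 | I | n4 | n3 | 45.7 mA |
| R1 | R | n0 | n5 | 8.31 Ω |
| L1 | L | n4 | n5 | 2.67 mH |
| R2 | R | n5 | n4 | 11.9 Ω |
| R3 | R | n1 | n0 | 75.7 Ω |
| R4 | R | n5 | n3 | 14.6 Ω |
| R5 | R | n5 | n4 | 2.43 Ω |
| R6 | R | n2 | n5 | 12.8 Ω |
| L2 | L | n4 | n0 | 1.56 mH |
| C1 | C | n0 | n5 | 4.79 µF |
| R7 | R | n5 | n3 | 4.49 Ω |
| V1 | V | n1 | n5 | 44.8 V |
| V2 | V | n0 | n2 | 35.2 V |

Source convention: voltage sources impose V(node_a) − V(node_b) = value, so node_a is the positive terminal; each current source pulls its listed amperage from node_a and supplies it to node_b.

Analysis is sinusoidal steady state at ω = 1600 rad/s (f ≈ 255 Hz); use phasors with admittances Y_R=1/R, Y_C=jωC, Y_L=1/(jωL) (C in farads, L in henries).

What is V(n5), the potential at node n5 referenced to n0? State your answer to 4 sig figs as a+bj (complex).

-6.618-4.711j V

MNA unknowns: 5 node voltages V₁..V_5 plus 2 source currents (V1, V2)
I1: z[4]−=0.0457, z[3]+=0.0457
R1: Y=0.1203+0.000j on G[0,5]
L1: Y=0.000-0.2341j on G[4,5]
R2: Y=0.08403+0.000j on G[5,4]
R3: Y=0.01321+0.000j on G[1,0]
R4: Y=0.06849+0.000j on G[5,3]
R5: Y=0.4115+0.000j on G[5,4]
R6: Y=0.07812+0.000j on G[2,5]
L2: Y=0.000-0.4006j on G[4,0]
C1: Y=0.000+0.007664j on G[0,5]
R7: Y=0.2227+0.000j on G[5,3]
V1: row V1−V5=44.8, i_V1 at 1,5
V2: row V0−V2=35.2, i_V2 at 0,2
solve → V1=38.18-4.711j, V2=-35.20+0.000j, V3=-6.461-4.711j, V4=-2.615-4.935j, V5=-6.618-4.711j
aux → i_V1=-0.5044+0.06223j, i_V2=-2.233+0.3680j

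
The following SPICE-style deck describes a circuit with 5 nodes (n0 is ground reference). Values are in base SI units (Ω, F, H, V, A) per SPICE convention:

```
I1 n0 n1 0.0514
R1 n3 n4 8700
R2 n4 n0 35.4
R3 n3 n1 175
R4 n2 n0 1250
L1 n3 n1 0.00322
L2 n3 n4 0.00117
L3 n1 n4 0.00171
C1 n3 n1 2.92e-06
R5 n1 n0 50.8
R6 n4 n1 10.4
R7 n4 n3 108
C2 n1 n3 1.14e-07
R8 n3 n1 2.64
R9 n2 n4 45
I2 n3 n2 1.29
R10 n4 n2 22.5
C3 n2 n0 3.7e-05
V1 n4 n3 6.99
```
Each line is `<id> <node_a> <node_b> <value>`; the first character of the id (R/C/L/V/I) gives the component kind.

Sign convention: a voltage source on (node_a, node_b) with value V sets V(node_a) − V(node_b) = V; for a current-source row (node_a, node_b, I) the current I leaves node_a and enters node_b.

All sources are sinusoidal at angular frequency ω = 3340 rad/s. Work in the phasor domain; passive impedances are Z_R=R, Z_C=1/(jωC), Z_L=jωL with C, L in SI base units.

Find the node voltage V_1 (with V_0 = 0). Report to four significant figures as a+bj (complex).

-13.75-3.585j V

Element admittances at ω=3340 rad/s:
  I1: injects 0.0514 A into n1 (from n0)
  Y(R1) = 0.0001149+0.000j S between n3,n4
  Y(R2) = 0.02825+0.000j S between n4,n0
  Y(R3) = 0.005714+0.000j S between n3,n1
  Y(R4) = 0.0008000+0.000j S between n2,n0
  Y(L1) = 0.000-0.09298j S between n3,n1
  Y(L2) = 0.000-0.2559j S between n3,n4
  Y(L3) = 0.000-0.1751j S between n1,n4
  Y(C1) = 0.000+0.009753j S between n3,n1
  Y(R5) = 0.01969+0.000j S between n1,n0
  Y(R6) = 0.09615+0.000j S between n4,n1
  Y(R7) = 0.009259+0.000j S between n4,n3
  Y(C2) = 0.000+0.0003808j S between n1,n3
  Y(R8) = 0.3788+0.000j S between n3,n1
  Y(R9) = 0.02222+0.000j S between n2,n4
  I2: injects 1.29 A into n2 (from n3)
  Y(R10) = 0.04444+0.000j S between n4,n2
  Y(C3) = 0.000+0.1236j S between n2,n0
  V1: constraint V(n4)−V(n3) = 6.99
Assemble and solve the 5×5 MNA system:
  V(n1)=-13.75-3.585j  V(n2)=1.192-4.738j  V(n3)=-16.35-2.584j  V(n4)=-9.361-2.584j
  i(V1)=0.3056+2.390j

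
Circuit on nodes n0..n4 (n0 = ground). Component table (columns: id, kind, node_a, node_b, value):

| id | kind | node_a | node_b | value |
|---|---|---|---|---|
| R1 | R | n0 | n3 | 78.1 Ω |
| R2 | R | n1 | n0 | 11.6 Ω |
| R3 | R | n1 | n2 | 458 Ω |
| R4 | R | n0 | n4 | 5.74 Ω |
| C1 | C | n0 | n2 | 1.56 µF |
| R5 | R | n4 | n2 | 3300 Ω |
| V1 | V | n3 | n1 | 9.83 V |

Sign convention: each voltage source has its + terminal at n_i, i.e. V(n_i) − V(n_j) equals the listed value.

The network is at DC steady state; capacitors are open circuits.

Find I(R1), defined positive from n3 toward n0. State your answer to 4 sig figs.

0.1096 A

Element admittances at DC:
  Y(R1) = 0.01280 S between n0,n3
  Y(R2) = 0.08621 S between n1,n0
  Y(R3) = 0.002183 S between n1,n2
  Y(R4) = 0.1742 S between n0,n4
  Y(C1) = 0.000 S between n0,n2
  Y(R5) = 0.0003030 S between n4,n2
  V1: constraint V(n3)−V(n1) = 9.83
Assemble and solve the 5×5 MNA system:
  V(n1)=-1.268  V(n2)=-1.114  V(n3)=8.562  V(n4)=-0.001934
  i(V1)=-0.1096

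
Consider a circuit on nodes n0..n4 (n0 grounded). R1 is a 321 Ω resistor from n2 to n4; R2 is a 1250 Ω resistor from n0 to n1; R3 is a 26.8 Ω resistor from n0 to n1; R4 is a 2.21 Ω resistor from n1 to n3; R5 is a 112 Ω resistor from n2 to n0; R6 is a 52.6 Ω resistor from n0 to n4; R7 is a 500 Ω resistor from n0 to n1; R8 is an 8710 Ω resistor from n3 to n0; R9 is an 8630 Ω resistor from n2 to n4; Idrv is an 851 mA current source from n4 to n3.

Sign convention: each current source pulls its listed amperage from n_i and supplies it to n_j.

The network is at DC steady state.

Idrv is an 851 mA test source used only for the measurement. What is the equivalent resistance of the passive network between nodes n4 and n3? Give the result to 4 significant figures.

Element admittances at DC:
  Y(R1) = 0.003115 S between n2,n4
  Y(R2) = 0.0008000 S between n0,n1
  Y(R3) = 0.03731 S between n0,n1
  Y(R4) = 0.4525 S between n1,n3
  Y(R5) = 0.008929 S between n2,n0
  Y(R6) = 0.01901 S between n0,n4
  Y(R7) = 0.002000 S between n0,n1
  Y(R8) = 0.0001148 S between n3,n0
  Y(R9) = 0.0001159 S between n2,n4
  Idrv: injects 0.851 A into n3 (from n4)
Assemble and solve the 4×4 MNA system:
  V(n1)=21.15  V(n2)=-10.57  V(n3)=23.02  V(n4)=-39.80

R_eq = 73.82 Ω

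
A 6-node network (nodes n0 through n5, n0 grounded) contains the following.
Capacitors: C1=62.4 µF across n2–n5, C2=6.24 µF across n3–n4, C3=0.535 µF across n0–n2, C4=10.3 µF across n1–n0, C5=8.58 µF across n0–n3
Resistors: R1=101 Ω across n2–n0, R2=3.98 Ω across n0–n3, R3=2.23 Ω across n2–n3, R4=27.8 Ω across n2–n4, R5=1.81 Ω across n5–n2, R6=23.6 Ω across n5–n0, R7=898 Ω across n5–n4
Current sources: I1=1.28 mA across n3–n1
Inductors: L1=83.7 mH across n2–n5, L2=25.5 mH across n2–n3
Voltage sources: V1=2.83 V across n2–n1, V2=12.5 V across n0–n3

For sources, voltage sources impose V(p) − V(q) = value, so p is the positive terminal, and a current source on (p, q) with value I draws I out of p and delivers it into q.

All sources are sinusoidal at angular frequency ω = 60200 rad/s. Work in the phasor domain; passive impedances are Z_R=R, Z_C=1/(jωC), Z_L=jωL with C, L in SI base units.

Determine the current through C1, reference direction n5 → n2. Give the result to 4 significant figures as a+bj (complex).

MNA unknowns: 5 node voltages V₁..V_5 plus 2 source currents (V1, V2)
C1: Y=0.000+3.756j on G[2,5]
R1: Y=0.009901+0.000j on G[2,0]
R2: Y=0.2513+0.000j on G[0,3]
C2: Y=0.000+0.3756j on G[3,4]
R3: Y=0.4484+0.000j on G[2,3]
C3: Y=0.000+0.03221j on G[0,2]
C4: Y=0.000+0.6201j on G[1,0]
C5: Y=0.000+0.5165j on G[0,3]
R4: Y=0.03597+0.000j on G[2,4]
R5: Y=0.5525+0.000j on G[5,2]
R6: Y=0.04237+0.000j on G[5,0]
R7: Y=0.001114+0.000j on G[5,4]
I1: z[3]−=0.00128, z[1]+=0.00128
L1: Y=0.000-0.0001985j on G[2,5]
L2: Y=0.000-0.0006514j on G[2,3]
V1: row V2−V1=2.83, i_V1 at 2,1
V2: row V0−V3=12.5, i_V2 at 0,3
solve → V1=-5.796+6.816j, V2=-2.966+6.816j, V3=-12.50+0.000j, V4=-11.74-0.8661j, V5=-3.039+6.773j
aux → i_V1=-4.227-3.594j, i_V2=-7.744-9.791j

0.1591-0.2721j A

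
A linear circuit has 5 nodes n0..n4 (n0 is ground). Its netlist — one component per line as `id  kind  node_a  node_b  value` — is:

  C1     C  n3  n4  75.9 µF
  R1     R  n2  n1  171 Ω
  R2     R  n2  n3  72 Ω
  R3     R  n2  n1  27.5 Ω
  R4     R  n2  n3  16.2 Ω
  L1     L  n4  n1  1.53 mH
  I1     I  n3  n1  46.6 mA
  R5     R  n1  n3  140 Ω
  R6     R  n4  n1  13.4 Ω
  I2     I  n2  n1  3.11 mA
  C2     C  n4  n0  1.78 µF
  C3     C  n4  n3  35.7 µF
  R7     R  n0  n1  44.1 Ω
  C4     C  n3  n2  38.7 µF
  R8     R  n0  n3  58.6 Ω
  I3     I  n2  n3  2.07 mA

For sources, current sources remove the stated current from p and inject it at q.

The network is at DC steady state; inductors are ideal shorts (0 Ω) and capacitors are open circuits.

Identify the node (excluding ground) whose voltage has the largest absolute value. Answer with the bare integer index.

Element admittances at DC:
  Y(C1) = 0.000 S between n3,n4
  Y(R1) = 0.005848 S between n2,n1
  Y(R2) = 0.01389 S between n2,n3
  Y(R3) = 0.03636 S between n2,n1
  Y(R4) = 0.06173 S between n2,n3
  L1: short n4↔n1 (DC inductor)
  I1: injects 0.0466 A into n1 (from n3)
  Y(R5) = 0.007143 S between n1,n3
  Y(R6) = 0.07463 S between n4,n1
  I2: injects 0.00311 A into n1 (from n2)
  Y(C2) = 0.000 S between n4,n0
  Y(C3) = 0.000 S between n4,n3
  Y(R7) = 0.02268 S between n0,n1
  Y(C4) = 0.000 S between n3,n2
  Y(R8) = 0.01706 S between n0,n3
  I3: injects 0.00207 A into n3 (from n2)
Assemble and solve the 5×5 MNA system:
  V(n1)=0.4673  V(n2)=-0.2751  V(n3)=-0.6210  V(n4)=0.4673
  i(L1)=0.000

3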